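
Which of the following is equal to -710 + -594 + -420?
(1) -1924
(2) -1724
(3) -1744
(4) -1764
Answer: 2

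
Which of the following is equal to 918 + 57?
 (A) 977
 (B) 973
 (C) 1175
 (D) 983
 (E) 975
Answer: E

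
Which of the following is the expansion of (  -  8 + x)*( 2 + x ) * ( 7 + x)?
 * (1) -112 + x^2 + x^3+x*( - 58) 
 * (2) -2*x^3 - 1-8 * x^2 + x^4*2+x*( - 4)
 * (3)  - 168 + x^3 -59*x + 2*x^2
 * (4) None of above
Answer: 1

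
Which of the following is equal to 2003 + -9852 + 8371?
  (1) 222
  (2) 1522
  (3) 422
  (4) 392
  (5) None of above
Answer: 5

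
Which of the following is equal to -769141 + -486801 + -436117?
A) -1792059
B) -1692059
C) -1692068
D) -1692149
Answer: B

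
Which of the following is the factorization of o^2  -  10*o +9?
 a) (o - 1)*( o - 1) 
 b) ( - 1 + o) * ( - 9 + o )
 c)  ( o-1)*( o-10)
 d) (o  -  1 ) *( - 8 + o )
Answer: b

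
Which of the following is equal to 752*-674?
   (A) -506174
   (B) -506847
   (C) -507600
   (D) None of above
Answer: D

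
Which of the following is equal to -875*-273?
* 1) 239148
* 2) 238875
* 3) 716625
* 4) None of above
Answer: 2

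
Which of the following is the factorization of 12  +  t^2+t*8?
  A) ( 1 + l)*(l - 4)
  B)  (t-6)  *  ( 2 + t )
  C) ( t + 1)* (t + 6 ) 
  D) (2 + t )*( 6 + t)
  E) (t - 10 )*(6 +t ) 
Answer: D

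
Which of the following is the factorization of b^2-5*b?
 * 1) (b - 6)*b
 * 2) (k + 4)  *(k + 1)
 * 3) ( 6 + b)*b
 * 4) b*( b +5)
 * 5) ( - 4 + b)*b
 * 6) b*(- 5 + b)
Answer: 6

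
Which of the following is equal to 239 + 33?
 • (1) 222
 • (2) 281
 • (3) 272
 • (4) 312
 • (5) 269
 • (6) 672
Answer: 3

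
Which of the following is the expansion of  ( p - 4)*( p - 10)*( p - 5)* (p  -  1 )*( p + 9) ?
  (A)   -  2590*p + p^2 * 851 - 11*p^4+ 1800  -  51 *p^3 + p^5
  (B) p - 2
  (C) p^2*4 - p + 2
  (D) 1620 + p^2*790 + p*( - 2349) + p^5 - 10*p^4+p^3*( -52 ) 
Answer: A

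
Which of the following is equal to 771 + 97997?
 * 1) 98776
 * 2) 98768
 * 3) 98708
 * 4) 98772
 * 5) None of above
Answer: 2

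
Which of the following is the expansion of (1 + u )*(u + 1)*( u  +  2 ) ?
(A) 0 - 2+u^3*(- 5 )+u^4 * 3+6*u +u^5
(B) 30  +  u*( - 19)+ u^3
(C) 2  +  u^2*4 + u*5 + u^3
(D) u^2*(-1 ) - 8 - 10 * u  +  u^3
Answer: C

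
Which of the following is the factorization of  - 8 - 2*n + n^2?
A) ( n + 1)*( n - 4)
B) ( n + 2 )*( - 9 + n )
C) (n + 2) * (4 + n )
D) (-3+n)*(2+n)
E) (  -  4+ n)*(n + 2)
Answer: E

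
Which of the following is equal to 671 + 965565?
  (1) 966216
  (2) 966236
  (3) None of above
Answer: 2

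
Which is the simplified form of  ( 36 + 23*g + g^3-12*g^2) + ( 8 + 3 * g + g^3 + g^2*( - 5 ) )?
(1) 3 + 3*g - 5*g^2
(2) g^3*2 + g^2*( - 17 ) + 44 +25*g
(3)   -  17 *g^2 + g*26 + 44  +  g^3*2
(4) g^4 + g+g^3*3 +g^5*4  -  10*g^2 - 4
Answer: 3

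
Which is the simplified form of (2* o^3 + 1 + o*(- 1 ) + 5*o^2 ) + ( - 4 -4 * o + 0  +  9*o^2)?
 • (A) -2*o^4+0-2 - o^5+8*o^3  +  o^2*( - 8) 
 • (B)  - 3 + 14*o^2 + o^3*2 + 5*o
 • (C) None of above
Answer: C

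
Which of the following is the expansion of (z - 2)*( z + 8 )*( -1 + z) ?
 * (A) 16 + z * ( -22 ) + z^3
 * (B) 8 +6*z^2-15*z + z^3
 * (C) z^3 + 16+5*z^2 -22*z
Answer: C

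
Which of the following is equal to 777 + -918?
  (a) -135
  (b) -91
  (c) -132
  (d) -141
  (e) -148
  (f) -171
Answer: d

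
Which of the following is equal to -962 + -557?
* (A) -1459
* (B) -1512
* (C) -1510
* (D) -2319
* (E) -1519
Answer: E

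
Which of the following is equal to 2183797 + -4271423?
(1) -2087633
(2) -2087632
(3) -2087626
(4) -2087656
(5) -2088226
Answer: 3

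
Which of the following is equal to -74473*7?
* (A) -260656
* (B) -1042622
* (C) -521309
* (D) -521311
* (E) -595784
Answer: D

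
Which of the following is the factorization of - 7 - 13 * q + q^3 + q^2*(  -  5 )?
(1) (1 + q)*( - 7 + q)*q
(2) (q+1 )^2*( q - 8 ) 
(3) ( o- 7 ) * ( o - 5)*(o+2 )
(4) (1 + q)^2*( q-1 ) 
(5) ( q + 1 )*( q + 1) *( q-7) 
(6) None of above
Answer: 5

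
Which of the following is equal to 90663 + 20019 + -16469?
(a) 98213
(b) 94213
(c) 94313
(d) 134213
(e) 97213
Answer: b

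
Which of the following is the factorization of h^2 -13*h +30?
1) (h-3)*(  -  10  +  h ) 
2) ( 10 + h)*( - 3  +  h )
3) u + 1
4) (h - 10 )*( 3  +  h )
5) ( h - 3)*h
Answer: 1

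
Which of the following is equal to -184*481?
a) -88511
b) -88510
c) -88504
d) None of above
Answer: c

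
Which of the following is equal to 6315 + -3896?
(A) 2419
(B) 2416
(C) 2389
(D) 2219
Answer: A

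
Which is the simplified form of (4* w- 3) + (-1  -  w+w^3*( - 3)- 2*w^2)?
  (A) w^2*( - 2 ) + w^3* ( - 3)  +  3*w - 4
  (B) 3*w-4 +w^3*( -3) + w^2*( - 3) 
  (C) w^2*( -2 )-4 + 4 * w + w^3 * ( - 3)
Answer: A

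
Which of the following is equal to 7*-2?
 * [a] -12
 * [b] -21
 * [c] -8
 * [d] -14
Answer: d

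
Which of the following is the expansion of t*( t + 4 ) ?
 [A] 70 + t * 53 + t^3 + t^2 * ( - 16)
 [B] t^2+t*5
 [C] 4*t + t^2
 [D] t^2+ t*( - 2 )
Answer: C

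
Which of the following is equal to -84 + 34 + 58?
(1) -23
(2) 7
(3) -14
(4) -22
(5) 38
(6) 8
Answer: 6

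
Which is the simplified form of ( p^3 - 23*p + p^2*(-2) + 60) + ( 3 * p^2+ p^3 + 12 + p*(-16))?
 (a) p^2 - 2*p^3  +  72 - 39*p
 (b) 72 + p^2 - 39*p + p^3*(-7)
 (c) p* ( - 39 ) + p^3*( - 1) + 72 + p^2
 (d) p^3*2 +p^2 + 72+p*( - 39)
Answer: d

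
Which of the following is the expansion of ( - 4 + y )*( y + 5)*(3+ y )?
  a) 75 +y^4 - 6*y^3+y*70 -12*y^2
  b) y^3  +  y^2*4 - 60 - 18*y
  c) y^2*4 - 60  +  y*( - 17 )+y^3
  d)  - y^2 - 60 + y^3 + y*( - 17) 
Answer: c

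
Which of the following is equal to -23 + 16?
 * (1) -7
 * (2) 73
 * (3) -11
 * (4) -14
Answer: 1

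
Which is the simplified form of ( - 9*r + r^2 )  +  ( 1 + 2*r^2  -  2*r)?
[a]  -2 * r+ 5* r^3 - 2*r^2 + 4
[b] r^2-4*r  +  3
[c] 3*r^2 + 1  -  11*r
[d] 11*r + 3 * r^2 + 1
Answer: c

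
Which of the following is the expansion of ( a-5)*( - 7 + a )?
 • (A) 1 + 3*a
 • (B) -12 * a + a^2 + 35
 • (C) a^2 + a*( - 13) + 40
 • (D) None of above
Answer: B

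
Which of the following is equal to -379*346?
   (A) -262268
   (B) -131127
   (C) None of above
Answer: C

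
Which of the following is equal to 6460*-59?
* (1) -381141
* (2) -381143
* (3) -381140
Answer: 3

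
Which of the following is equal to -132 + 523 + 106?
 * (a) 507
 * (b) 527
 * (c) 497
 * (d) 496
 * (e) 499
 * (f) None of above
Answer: c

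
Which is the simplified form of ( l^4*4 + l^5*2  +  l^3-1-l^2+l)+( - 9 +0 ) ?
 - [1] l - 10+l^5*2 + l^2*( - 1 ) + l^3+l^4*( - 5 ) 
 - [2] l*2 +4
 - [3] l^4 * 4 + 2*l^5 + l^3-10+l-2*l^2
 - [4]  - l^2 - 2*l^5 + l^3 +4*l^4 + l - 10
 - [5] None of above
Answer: 5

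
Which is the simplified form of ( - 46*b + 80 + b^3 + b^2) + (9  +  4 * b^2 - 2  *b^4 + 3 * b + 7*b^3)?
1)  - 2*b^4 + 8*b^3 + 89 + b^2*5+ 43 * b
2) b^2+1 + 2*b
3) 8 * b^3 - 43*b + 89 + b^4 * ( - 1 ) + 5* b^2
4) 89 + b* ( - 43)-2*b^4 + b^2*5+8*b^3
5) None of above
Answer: 4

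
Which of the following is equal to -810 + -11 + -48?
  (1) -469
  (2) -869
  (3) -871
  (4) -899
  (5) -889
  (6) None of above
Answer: 2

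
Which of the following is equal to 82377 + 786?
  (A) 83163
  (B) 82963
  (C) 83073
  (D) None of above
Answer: A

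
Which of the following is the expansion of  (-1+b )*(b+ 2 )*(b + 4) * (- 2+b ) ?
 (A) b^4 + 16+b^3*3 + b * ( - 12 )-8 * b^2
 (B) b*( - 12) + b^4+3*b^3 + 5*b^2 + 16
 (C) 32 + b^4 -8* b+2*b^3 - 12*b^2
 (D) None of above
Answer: A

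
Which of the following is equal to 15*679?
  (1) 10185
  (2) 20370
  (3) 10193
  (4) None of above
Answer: 1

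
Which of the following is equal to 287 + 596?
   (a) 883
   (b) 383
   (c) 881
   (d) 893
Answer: a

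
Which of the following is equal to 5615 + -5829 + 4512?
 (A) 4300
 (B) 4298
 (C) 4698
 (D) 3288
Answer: B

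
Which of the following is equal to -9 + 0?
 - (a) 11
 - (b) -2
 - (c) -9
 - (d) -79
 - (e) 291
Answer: c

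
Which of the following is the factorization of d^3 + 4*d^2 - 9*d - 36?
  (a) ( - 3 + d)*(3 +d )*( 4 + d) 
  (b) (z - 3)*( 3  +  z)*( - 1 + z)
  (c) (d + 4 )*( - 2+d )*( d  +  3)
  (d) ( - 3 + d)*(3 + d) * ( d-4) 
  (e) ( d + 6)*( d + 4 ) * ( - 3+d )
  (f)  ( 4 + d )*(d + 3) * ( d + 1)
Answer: a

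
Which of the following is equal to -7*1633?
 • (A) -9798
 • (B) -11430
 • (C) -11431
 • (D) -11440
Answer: C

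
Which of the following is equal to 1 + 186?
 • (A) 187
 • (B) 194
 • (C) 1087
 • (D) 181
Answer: A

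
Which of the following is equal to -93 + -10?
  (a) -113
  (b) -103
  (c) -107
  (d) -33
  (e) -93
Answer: b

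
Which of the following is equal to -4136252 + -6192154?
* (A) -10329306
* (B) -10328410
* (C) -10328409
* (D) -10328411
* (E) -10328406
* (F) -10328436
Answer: E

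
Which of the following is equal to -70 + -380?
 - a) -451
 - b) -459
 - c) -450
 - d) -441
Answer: c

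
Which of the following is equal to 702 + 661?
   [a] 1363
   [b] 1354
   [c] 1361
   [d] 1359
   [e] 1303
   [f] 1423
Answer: a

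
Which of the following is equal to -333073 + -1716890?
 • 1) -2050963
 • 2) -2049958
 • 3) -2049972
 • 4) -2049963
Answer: 4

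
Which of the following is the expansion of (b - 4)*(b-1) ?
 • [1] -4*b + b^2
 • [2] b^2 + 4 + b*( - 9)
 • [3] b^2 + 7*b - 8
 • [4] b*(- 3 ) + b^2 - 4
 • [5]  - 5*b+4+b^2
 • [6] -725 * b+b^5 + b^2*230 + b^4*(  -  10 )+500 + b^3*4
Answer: 5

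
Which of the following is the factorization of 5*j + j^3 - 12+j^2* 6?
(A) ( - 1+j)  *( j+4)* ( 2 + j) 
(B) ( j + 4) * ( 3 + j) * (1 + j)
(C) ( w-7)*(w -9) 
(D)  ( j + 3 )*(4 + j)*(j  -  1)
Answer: D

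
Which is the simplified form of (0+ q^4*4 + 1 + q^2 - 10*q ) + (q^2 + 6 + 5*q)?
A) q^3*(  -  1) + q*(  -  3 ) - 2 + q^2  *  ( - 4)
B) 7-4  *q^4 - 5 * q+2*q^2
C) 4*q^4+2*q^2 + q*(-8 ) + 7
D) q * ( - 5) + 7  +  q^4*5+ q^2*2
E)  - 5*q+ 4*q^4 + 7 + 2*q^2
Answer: E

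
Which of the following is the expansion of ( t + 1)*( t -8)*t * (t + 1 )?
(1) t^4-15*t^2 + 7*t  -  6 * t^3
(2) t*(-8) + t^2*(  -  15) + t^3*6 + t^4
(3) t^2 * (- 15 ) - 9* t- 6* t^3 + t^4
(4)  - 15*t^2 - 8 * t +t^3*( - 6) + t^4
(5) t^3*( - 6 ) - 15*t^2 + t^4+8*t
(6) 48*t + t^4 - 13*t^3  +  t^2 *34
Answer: 4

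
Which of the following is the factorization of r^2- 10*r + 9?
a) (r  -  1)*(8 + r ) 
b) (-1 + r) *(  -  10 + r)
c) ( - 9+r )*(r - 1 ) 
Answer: c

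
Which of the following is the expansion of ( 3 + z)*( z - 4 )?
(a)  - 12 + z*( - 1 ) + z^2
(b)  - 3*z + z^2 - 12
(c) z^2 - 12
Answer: a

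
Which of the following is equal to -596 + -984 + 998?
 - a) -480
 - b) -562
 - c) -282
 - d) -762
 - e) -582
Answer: e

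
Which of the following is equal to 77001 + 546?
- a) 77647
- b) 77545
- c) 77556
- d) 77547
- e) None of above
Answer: d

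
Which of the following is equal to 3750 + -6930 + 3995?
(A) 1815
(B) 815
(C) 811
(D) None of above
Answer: B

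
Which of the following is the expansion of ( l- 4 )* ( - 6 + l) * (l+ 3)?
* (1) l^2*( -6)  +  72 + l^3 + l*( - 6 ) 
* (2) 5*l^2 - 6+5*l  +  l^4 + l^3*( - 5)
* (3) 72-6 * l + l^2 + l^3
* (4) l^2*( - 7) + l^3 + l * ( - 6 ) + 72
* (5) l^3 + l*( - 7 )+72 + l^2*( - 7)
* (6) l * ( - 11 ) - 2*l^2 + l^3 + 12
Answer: 4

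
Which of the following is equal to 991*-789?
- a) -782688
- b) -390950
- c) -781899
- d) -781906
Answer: c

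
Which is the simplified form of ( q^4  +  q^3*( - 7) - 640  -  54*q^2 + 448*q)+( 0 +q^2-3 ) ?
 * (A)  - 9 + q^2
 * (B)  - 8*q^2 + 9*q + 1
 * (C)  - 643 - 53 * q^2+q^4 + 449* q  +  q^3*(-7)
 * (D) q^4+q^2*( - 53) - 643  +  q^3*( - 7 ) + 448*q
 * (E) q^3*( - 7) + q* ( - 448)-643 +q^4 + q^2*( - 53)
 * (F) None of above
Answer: D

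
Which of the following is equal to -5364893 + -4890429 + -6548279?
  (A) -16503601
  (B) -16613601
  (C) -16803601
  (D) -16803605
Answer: C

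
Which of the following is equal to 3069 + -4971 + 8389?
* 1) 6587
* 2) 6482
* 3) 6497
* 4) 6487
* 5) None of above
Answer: 4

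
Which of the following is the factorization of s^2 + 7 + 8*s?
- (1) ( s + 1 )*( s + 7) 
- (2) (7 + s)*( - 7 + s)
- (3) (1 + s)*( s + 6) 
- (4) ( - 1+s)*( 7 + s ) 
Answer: 1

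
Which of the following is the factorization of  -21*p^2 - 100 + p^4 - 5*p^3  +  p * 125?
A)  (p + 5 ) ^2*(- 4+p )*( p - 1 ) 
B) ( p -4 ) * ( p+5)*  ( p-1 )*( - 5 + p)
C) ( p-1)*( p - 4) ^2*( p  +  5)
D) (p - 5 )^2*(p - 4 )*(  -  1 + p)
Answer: B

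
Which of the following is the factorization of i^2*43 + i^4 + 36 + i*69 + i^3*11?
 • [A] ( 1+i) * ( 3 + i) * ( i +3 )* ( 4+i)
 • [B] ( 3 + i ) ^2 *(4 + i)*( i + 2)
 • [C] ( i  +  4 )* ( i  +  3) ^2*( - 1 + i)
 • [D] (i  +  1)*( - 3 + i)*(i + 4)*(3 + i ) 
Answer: A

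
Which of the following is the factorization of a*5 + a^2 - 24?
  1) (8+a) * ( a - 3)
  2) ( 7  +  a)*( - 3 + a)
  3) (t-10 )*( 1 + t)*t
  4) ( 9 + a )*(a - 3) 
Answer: 1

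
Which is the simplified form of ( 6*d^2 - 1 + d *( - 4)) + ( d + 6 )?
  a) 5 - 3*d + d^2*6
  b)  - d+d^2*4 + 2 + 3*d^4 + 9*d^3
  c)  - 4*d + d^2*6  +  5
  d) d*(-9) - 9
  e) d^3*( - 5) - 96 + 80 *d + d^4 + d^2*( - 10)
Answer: a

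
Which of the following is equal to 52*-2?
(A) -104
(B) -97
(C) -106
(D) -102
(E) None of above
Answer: A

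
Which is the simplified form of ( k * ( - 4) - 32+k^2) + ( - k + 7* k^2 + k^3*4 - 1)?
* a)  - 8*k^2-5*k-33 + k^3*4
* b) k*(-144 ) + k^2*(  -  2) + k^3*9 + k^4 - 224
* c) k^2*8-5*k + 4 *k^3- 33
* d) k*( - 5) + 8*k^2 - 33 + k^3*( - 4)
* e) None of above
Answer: c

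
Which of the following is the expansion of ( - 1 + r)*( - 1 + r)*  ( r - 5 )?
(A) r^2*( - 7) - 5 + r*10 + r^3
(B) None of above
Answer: B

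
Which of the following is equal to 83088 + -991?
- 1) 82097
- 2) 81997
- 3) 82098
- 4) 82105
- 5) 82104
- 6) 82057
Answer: 1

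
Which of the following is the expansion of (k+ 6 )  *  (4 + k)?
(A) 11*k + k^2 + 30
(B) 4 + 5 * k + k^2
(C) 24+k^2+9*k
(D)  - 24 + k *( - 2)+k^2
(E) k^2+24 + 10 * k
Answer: E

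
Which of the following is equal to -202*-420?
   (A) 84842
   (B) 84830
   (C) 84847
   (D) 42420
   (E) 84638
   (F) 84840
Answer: F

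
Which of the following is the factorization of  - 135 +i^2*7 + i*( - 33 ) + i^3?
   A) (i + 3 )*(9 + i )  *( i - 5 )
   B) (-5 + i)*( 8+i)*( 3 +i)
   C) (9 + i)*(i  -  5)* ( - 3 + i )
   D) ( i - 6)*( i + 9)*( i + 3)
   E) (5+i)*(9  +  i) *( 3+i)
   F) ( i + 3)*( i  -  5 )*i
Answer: A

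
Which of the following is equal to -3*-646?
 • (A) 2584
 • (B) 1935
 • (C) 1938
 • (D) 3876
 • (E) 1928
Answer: C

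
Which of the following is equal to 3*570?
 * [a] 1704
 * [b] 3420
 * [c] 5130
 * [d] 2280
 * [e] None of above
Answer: e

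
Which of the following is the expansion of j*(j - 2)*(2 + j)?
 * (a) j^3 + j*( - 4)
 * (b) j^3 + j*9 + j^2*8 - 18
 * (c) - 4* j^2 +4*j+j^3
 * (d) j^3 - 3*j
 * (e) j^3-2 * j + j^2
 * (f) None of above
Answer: a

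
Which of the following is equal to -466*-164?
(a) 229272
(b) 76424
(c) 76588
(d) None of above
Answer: b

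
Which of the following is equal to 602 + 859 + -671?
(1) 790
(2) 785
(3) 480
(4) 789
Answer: 1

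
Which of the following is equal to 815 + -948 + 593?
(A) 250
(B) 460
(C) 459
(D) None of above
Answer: B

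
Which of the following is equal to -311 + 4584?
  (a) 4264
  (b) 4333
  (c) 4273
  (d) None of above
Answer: c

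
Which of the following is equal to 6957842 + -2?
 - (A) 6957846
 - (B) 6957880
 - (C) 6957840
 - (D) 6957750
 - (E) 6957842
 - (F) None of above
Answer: C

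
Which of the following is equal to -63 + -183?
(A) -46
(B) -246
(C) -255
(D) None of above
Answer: B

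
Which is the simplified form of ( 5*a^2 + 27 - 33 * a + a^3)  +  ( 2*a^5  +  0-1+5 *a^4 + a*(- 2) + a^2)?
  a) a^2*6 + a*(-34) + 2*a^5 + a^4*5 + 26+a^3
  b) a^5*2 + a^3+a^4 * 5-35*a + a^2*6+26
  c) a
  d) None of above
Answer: b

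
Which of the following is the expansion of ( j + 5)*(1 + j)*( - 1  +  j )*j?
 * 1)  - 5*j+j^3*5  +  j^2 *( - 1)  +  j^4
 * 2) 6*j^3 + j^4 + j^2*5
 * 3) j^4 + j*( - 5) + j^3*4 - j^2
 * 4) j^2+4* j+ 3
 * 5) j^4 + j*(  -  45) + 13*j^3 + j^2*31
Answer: 1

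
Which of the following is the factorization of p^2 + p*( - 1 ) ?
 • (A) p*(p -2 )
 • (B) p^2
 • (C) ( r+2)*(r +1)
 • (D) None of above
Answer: D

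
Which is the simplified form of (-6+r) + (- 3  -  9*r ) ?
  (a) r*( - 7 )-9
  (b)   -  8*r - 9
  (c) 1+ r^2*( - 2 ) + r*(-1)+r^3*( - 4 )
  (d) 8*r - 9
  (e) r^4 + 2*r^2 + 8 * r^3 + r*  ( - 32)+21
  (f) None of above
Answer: b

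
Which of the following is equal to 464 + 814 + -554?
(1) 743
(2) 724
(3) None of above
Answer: 2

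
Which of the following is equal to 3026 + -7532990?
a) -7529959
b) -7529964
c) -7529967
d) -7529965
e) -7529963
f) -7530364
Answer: b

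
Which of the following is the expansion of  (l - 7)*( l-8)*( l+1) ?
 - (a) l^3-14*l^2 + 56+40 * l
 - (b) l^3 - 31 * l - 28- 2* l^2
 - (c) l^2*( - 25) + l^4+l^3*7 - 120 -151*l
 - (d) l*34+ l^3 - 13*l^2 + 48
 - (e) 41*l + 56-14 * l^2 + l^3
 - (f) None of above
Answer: e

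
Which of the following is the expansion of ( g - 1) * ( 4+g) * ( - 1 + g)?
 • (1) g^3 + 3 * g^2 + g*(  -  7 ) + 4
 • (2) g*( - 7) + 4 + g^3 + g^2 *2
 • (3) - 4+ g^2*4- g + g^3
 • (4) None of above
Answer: 2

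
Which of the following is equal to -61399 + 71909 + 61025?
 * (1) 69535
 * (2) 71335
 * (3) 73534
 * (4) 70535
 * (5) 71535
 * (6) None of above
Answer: 5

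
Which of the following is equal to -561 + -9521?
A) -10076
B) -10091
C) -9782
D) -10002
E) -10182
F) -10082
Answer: F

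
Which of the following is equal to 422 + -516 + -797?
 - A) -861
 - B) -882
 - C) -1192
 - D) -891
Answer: D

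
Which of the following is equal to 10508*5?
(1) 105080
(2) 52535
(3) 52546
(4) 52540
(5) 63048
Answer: 4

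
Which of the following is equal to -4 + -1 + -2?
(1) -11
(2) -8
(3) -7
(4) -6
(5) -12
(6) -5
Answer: 3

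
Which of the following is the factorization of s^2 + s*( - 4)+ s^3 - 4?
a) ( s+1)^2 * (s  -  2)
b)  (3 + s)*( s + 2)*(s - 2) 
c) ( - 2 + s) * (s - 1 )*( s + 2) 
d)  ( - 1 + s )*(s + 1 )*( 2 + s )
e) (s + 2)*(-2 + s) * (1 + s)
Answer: e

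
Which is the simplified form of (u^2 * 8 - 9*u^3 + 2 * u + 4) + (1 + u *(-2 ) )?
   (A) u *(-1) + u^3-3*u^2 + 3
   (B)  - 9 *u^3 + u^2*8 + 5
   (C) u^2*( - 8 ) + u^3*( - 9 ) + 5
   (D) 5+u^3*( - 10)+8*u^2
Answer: B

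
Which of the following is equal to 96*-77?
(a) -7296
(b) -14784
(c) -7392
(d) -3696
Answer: c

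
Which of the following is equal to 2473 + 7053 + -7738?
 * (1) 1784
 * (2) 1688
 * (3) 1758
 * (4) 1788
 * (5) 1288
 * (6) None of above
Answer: 4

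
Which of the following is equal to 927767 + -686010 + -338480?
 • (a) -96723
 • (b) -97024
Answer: a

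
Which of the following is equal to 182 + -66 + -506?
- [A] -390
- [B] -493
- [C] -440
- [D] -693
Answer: A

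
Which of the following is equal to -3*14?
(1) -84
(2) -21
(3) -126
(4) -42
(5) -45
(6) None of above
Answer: 4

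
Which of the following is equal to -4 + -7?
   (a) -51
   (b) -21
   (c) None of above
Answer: c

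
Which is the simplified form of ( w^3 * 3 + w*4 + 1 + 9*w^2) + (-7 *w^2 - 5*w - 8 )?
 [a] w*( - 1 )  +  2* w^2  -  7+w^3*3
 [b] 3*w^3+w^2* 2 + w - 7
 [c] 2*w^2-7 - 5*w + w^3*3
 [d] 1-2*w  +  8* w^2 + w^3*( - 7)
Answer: a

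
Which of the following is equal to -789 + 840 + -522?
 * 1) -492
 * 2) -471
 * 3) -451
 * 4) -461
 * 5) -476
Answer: 2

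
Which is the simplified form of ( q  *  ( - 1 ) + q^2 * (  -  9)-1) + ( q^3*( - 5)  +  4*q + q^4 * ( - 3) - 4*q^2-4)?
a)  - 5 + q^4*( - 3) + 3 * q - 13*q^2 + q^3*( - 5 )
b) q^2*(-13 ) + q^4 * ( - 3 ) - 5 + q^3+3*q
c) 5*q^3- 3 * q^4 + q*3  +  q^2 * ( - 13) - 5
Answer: a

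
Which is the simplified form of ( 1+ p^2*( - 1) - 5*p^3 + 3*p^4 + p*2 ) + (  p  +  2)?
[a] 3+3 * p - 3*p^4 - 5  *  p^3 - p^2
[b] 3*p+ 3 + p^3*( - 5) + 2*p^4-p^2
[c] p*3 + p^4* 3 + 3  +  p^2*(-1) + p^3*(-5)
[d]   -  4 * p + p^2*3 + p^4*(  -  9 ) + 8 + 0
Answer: c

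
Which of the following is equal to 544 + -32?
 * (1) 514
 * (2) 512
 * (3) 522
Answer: 2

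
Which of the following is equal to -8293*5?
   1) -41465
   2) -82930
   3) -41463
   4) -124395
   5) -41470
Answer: 1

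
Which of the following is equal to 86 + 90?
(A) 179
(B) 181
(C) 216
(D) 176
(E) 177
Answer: D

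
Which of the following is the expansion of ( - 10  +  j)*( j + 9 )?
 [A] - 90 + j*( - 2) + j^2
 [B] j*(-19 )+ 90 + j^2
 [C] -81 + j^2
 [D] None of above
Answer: D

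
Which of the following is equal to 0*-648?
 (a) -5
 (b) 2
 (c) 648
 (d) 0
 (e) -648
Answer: d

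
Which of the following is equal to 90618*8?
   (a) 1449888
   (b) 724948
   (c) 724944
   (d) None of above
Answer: c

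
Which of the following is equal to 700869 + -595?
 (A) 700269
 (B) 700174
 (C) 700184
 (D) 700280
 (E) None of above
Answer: E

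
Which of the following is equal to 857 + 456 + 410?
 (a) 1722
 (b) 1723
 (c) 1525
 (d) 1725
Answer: b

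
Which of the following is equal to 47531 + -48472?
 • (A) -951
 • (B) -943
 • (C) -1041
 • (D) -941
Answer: D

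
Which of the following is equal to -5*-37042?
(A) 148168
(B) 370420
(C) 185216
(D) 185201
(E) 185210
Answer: E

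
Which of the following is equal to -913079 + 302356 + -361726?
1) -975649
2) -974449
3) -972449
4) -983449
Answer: 3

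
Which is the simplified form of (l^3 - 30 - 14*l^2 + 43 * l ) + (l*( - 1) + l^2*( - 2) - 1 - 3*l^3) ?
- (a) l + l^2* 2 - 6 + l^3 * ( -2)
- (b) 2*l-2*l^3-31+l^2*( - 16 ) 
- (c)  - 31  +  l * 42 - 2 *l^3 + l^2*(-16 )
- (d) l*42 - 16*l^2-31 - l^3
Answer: c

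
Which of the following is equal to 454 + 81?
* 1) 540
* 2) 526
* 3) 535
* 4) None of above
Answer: 3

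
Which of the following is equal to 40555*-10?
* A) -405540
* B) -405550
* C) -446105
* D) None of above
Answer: B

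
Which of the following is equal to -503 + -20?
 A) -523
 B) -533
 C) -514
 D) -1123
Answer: A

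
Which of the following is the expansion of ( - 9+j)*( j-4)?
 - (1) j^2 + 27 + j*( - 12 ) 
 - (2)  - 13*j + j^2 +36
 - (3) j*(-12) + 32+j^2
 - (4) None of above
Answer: 2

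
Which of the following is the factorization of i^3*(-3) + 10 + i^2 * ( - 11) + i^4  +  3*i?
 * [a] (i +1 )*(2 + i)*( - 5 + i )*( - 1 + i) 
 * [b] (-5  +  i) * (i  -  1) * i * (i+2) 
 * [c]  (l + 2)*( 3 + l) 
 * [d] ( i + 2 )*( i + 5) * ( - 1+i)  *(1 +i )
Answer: a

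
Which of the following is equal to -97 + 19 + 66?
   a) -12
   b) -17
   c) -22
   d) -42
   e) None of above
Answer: a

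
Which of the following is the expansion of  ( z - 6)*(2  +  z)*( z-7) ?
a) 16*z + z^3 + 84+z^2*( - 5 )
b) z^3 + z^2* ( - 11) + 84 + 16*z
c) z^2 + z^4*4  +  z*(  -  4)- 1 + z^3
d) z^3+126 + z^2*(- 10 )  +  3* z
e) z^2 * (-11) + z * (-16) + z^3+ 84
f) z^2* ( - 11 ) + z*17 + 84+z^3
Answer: b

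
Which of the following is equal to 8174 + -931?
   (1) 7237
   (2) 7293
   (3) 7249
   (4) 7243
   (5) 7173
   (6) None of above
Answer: 4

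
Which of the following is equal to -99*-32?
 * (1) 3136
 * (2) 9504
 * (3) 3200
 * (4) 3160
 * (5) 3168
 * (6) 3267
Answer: 5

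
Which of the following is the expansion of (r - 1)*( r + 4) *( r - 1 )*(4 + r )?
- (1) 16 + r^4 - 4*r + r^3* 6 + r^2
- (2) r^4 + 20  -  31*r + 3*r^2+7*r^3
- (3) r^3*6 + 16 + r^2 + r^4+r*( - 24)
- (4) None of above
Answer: 3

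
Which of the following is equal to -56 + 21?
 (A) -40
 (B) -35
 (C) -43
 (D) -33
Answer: B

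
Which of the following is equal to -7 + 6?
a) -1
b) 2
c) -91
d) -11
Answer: a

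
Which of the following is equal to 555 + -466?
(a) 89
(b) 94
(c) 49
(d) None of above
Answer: a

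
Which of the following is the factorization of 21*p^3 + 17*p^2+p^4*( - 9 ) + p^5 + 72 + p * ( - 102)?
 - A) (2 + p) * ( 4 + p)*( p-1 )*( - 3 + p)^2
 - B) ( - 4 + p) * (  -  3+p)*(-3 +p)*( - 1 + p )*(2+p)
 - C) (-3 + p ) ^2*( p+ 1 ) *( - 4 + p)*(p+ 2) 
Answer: B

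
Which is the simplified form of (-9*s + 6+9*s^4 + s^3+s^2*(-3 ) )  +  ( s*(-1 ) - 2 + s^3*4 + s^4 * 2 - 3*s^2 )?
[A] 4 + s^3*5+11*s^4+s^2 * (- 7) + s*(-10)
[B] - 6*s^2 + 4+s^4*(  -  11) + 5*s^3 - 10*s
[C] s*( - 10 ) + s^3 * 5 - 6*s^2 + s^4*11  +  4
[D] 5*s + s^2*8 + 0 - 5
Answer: C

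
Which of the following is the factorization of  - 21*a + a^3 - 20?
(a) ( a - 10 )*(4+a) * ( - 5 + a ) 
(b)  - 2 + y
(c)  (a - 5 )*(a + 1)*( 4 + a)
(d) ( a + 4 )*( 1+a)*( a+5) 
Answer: c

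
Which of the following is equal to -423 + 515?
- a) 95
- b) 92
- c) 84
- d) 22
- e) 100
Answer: b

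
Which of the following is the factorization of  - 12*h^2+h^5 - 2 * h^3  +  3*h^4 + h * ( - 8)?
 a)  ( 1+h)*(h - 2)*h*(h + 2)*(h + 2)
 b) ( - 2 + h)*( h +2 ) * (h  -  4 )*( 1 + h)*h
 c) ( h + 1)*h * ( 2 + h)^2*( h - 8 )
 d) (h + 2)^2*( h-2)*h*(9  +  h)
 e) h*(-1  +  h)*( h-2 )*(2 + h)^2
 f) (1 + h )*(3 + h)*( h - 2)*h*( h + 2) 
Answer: a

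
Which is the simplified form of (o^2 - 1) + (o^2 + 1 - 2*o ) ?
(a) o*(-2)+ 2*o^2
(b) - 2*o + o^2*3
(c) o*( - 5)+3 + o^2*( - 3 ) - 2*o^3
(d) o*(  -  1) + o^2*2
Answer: a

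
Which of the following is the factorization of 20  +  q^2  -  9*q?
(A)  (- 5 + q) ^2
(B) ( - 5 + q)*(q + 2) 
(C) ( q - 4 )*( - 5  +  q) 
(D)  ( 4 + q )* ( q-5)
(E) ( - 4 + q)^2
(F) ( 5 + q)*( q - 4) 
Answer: C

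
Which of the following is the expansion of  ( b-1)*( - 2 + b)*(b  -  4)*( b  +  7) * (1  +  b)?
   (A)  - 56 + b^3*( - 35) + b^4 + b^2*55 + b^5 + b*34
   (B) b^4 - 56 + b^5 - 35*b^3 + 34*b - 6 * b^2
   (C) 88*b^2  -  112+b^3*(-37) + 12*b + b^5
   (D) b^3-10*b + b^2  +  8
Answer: A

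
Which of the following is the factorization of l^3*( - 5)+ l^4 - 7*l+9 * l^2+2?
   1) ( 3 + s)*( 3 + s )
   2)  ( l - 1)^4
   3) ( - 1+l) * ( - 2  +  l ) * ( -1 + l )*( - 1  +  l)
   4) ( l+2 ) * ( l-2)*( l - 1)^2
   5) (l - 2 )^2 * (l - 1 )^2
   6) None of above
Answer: 3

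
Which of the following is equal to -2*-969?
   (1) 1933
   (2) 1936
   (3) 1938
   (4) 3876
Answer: 3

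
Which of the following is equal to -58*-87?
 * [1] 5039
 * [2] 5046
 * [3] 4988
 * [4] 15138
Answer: 2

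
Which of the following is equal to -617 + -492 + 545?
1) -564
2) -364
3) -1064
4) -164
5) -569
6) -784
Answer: 1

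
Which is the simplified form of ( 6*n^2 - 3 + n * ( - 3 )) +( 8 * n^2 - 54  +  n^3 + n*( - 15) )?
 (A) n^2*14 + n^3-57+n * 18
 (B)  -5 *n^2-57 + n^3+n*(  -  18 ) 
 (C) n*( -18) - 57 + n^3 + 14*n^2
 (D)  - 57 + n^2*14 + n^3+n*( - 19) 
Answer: C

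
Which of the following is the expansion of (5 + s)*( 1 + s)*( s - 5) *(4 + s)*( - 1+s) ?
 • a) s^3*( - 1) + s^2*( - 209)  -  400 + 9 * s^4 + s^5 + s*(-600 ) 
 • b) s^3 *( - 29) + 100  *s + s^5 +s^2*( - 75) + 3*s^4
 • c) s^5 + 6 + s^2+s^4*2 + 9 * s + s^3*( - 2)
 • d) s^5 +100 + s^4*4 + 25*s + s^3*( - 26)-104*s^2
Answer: d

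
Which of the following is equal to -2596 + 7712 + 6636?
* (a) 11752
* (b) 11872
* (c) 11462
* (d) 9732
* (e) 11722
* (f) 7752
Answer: a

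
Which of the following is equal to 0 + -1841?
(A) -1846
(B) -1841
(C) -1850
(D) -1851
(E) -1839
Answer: B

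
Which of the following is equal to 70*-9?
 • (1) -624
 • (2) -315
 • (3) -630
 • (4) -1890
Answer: 3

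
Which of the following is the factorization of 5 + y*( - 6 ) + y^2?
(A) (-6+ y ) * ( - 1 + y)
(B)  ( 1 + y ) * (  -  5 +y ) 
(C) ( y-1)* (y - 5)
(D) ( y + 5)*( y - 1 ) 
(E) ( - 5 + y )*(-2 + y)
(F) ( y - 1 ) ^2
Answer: C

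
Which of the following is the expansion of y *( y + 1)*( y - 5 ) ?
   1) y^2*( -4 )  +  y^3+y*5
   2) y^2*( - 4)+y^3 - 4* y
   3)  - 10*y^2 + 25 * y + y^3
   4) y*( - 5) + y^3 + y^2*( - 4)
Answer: 4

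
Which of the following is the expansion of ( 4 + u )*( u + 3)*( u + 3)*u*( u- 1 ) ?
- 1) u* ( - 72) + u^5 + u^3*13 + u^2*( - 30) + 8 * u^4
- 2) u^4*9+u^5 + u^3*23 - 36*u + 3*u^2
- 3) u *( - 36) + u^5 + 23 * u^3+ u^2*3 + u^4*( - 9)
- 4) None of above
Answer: 2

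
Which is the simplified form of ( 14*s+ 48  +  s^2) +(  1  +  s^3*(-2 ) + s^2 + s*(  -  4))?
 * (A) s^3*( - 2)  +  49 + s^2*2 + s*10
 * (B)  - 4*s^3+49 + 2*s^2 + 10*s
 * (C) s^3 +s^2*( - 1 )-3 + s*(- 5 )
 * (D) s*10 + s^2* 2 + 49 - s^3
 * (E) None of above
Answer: A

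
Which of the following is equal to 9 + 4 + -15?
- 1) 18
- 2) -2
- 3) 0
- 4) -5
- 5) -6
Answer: 2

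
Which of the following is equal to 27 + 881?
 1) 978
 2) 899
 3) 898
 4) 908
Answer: 4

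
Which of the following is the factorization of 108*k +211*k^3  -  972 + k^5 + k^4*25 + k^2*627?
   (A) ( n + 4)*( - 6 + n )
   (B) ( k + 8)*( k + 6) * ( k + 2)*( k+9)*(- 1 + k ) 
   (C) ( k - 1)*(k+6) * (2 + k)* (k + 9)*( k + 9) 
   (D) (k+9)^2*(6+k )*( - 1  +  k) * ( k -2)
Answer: C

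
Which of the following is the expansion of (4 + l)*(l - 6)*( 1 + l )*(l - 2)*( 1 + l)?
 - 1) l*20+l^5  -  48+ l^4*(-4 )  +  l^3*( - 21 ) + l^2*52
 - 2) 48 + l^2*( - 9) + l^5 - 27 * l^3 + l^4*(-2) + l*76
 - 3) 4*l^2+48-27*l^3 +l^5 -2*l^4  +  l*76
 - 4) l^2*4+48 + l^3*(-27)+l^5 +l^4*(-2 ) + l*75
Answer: 3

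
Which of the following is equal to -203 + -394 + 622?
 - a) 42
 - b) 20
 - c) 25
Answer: c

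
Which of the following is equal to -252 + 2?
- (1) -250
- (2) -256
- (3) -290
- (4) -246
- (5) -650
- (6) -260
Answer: 1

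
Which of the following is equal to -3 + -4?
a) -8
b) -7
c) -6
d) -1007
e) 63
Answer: b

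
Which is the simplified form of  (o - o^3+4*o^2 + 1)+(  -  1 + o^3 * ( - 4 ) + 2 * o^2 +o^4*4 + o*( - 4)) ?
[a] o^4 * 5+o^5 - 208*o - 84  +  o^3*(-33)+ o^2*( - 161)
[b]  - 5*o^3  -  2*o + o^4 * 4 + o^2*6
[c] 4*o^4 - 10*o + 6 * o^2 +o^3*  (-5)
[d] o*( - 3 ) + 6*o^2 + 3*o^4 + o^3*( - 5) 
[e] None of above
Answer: e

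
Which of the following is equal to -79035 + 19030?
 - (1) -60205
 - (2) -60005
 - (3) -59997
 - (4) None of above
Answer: 2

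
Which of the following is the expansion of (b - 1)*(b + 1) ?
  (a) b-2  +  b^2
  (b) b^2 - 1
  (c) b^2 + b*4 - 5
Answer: b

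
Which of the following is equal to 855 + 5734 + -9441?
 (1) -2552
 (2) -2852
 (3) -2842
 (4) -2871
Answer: 2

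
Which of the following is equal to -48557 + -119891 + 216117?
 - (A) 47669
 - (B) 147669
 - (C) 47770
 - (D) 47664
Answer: A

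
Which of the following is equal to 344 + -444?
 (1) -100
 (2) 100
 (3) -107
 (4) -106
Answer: 1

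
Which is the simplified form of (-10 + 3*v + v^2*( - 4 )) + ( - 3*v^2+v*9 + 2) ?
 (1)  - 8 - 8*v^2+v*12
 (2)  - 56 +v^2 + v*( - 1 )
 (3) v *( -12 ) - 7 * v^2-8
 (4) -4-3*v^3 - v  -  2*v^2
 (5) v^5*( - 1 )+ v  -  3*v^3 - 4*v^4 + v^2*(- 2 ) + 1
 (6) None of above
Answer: 6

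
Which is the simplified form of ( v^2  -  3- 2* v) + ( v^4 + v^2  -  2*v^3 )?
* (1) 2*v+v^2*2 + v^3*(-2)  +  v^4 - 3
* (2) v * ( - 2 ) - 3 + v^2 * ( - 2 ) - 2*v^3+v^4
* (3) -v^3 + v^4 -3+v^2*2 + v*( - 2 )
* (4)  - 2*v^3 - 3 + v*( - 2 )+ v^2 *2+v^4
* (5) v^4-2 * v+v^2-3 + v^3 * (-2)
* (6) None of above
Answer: 4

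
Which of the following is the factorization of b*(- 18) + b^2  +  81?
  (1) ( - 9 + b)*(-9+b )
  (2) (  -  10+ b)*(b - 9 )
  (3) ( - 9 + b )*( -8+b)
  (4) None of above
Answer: 1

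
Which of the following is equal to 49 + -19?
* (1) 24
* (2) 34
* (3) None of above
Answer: 3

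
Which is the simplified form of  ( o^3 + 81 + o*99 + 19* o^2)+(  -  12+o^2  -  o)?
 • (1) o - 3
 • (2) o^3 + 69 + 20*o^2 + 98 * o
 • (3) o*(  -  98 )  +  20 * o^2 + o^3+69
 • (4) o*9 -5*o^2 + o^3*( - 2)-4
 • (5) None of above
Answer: 2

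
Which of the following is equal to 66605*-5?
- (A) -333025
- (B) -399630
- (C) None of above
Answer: A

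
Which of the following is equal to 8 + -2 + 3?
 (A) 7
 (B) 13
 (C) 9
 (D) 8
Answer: C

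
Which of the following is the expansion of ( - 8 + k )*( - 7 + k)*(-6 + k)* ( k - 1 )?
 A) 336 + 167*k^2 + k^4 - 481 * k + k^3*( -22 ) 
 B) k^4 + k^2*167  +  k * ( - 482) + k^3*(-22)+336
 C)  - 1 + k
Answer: B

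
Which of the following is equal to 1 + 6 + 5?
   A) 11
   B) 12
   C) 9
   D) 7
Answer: B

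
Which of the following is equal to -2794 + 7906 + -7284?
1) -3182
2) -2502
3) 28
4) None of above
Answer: 4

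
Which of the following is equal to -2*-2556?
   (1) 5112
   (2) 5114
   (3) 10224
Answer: 1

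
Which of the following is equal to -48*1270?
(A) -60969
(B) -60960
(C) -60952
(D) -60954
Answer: B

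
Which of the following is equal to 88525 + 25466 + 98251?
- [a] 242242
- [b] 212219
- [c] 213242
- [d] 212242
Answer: d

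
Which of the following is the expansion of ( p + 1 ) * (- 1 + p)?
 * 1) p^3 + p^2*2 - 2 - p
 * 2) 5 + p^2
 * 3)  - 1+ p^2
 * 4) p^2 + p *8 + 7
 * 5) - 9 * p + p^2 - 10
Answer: 3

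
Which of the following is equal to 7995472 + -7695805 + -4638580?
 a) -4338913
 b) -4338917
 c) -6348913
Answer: a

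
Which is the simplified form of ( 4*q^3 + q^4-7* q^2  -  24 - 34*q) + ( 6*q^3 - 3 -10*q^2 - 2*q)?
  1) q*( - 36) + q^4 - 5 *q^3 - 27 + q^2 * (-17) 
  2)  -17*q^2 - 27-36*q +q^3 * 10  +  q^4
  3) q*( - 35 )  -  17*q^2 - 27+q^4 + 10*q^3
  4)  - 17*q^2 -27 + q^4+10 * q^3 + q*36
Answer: 2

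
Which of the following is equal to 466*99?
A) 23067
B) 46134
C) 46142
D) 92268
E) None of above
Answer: B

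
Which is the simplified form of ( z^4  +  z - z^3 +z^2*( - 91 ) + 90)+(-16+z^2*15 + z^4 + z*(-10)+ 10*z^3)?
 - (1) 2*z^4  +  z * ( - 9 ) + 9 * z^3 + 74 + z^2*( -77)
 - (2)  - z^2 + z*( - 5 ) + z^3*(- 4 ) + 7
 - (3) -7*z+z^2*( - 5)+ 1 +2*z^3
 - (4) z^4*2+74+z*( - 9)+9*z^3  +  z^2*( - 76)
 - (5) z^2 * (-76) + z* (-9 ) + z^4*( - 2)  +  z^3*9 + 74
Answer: 4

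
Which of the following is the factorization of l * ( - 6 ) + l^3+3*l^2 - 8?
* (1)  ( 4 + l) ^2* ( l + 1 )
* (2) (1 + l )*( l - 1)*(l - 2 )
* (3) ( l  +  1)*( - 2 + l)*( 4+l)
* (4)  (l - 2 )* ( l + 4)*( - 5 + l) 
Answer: 3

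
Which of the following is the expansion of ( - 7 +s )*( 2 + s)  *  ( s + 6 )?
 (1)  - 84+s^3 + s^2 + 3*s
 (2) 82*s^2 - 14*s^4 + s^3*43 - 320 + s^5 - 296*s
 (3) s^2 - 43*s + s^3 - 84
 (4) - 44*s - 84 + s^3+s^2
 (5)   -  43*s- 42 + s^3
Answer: 4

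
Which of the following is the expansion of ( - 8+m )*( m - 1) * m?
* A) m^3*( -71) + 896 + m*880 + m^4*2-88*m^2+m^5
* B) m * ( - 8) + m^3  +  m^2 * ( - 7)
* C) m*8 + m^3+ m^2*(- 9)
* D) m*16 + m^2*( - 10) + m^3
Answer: C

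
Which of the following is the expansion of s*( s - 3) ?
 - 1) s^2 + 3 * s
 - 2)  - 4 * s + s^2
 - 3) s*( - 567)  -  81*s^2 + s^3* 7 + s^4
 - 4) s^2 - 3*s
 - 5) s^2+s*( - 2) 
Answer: 4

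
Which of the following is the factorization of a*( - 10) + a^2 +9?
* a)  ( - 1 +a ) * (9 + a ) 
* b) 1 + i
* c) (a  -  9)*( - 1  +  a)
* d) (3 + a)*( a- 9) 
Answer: c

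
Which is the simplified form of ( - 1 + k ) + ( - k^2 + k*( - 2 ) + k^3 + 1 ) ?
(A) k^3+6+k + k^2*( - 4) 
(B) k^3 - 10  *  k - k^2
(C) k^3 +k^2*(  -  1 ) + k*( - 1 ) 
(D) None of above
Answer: C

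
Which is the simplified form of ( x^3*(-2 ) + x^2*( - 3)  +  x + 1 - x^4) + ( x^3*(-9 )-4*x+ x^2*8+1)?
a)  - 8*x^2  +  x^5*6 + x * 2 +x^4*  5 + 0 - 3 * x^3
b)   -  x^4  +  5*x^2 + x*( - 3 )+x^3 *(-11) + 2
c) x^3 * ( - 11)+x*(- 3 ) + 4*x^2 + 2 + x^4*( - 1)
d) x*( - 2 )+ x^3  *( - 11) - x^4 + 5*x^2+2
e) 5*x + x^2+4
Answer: b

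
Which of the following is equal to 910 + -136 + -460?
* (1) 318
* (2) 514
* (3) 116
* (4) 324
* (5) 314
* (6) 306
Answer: 5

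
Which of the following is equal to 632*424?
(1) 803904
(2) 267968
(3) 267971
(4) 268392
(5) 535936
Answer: 2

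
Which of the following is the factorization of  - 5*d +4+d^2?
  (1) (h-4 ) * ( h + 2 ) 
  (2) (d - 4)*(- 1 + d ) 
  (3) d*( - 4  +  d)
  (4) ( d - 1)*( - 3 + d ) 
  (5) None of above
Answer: 2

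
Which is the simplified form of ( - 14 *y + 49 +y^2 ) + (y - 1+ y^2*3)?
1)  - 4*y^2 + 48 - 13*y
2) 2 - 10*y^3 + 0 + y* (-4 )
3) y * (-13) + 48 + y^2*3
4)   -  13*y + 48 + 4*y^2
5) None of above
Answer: 4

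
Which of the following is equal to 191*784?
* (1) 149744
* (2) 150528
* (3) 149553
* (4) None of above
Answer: 1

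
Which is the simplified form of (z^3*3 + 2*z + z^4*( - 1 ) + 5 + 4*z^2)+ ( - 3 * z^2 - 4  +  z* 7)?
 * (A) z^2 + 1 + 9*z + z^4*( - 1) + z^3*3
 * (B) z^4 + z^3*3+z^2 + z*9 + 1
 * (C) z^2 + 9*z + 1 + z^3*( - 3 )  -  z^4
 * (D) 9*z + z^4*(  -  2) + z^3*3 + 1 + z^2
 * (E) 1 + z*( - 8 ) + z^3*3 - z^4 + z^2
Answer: A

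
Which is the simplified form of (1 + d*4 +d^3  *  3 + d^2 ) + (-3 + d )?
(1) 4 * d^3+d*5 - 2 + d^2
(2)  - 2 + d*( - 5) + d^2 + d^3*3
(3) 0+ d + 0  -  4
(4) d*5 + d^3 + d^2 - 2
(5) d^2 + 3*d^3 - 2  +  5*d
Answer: 5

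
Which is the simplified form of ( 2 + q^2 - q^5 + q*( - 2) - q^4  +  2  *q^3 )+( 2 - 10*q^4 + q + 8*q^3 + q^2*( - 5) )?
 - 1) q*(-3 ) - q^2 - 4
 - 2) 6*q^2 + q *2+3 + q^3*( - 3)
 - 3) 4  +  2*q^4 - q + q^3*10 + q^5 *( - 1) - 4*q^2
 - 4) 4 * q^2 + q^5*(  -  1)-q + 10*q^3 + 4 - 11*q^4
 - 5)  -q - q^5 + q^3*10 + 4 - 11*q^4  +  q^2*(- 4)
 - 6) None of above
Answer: 5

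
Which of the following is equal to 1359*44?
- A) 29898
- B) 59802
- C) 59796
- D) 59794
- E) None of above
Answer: C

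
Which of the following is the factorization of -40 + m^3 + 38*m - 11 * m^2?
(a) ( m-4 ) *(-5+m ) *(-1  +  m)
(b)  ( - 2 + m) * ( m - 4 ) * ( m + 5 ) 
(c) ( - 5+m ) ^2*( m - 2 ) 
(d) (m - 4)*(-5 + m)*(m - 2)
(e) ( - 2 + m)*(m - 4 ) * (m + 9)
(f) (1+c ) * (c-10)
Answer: d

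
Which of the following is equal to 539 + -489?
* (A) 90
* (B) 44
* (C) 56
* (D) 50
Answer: D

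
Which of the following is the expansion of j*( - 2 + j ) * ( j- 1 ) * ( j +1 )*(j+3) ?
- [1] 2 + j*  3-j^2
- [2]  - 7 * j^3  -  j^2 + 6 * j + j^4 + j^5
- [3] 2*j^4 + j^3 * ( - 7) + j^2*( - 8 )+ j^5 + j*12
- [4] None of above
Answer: 2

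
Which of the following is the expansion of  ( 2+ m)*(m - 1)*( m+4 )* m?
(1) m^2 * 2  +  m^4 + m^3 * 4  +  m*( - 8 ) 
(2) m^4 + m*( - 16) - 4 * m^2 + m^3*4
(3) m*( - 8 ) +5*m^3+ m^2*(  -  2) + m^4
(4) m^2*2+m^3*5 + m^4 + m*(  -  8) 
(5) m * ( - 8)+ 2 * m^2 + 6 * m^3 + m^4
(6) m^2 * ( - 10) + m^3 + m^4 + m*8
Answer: 4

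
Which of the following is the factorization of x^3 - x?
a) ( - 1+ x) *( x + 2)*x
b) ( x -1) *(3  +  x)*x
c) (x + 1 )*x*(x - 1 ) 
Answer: c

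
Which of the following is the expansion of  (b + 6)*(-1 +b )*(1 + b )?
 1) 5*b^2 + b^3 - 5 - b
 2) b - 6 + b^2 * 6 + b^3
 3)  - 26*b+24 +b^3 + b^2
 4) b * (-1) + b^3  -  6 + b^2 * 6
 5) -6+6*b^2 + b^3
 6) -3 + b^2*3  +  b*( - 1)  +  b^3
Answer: 4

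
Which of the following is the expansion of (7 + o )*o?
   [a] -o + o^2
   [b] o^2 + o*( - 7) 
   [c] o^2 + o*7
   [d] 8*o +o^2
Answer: c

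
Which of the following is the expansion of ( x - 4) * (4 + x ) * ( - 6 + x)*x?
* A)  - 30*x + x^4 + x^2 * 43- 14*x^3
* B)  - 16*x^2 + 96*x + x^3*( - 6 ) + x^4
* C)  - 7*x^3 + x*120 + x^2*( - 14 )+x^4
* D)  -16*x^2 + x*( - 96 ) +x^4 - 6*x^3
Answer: B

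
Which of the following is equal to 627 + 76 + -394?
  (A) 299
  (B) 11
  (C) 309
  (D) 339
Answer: C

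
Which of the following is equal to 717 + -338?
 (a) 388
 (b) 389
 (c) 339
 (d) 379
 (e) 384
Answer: d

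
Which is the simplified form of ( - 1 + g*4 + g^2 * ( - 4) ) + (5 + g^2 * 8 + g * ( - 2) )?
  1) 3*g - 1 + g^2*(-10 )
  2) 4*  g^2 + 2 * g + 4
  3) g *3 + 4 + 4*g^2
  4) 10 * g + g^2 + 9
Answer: 2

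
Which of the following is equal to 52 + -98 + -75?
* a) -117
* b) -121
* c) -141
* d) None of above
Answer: b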